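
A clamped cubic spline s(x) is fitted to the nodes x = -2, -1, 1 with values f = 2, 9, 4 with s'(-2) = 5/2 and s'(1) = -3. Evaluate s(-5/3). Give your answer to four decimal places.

3.7840

Put M_i = s'' at the i-th knot. Here h = (1, 2) and Δ = (7, -5/2), so the interior equations h_(i-1)·M_(i-1) + 2(h_(i-1)+h_i)·M_i + h_i·M_(i+1) = 6(Δ_i − Δ_(i-1)) read
  1·M_0 + 6·M_1 + 2·M_2 = 6(Δ_1 - Δ_0) = -57
Clamped end conditions give two more equations: 2h_0·M_0 + h_0·M_1 = 6(Δ_0 - s'(-2)) = 27 and h_1·M_1 + 2h_1·M_2 = 6(s'(1) - Δ_1) = -3.
Solving: M_0 = 127/6, M_1 = -46/3, M_2 = 83/12.
On [-2, -1], s(x) = 2 + 5/2·(x + 2) + 127/12·(x + 2)² - 73/12·(x + 2)³.
With (x + 2) = 1/3: s(-5/3) = 613/162.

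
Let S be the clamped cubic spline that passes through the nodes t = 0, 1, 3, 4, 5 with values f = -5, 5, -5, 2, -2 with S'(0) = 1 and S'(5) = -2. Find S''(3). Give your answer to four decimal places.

Let σ_i = S''(x_i). Step sizes h_i = 1, 2, 1, 1; slopes of the chords Δ_i = (y_(i+1) - y_i)/h_i = 10, -5, 7, -4.
  1·σ_0 + 6·σ_1 + 2·σ_2 = 6(Δ_1 - Δ_0) = -90
  2·σ_1 + 6·σ_2 + 1·σ_3 = 6(Δ_2 - Δ_1) = 72
  1·σ_2 + 4·σ_3 + 1·σ_4 = 6(Δ_3 - Δ_2) = -66
Clamped end conditions give two more equations: 2h_0·σ_0 + h_0·σ_1 = 6(Δ_0 - S'(0)) = 54 and h_3·σ_3 + 2h_3·σ_4 = 6(S'(5) - Δ_3) = 12.
Forward elimination and back-substitution give σ_0 = 681/16, σ_1 = -249/8, σ_2 = 867/32, σ_3 = -453/16, σ_4 = 645/32.

27.0938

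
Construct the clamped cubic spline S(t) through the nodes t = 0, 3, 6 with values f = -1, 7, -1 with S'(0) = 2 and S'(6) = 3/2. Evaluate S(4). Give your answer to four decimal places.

Let M_i = S''(x_i). Step sizes h_i = 3, 3; slopes of the chords Δ_i = (y_(i+1) - y_i)/h_i = 8/3, -8/3.
  3·M_0 + 12·M_1 + 3·M_2 = 6(Δ_1 - Δ_0) = -32
Clamped end conditions give two more equations: 2h_0·M_0 + h_0·M_1 = 6(Δ_0 - S'(0)) = 4 and h_1·M_1 + 2h_1·M_2 = 6(S'(6) - Δ_1) = 25.
Solving the tridiagonal system: M_0 = 13/4, M_1 = -31/6, M_2 = 27/4.
On [3, 6], S(t) = 7 - 7/8·(t - 3) - 31/12·(t - 3)² + 143/216·(t - 3)³.
With (t - 3) = 1: S(4) = 227/54.

4.2037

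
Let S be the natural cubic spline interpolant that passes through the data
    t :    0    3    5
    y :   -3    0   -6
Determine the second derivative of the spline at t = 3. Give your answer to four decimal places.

Let σ_i = S''(x_i). Step sizes h_i = 3, 2; slopes of the chords Δ_i = (y_(i+1) - y_i)/h_i = 1, -3.
  3·σ_0 + 10·σ_1 + 2·σ_2 = 6(Δ_1 - Δ_0) = -24
Natural end conditions: σ_0 = σ_2 = 0.
Forward elimination and back-substitution give σ_0 = 0, σ_1 = -12/5, σ_2 = 0.

-2.4000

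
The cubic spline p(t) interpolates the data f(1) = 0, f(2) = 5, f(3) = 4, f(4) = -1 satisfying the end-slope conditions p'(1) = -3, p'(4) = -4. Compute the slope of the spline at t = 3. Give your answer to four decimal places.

-4.7333

Write m_i for p''(x_i). With h_i = 1, 1, 1 and divided differences Δ_i = 5, -1, -5, the continuity of p' gives the tridiagonal system
  1·m_0 + 4·m_1 + 1·m_2 = 6(Δ_1 - Δ_0) = -36
  1·m_1 + 4·m_2 + 1·m_3 = 6(Δ_2 - Δ_1) = -24
Clamped end conditions give two more equations: 2h_0·m_0 + h_0·m_1 = 6(Δ_0 - p'(1)) = 48 and h_2·m_2 + 2h_2·m_3 = 6(p'(4) - Δ_2) = 6.
Solving the tridiagonal system: m_0 = 482/15, m_1 = -244/15, m_2 = -46/15, m_3 = 68/15.
On [3, 4], p'(t) = b_2 + 2c_2·(t - 3) + 3d_2·(t - 3)² with b_2 = Δ_2 - h_2(2m_2 + m_3)/6 = -71/15, c_2 = m_2/2 = -23/15, d_2 = (m_3 - m_2)/(6h_2) = 19/15. So p'(3) = -71/15.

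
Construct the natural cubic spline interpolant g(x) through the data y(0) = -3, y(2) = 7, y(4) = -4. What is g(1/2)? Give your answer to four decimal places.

0.7305

Put M_i = g'' at the i-th knot. Here h = (2, 2) and Δ = (5, -11/2), so the interior equations h_(i-1)·M_(i-1) + 2(h_(i-1)+h_i)·M_i + h_i·M_(i+1) = 6(Δ_i − Δ_(i-1)) read
  2·M_0 + 8·M_1 + 2·M_2 = 6(Δ_1 - Δ_0) = -63
Natural end conditions: M_0 = M_2 = 0.
Solving: M_0 = 0, M_1 = -63/8, M_2 = 0.
On [0, 2], g(x) = -3 + 61/8·x + 0·x² - 21/32·x³.
With x = 1/2: g(1/2) = 187/256.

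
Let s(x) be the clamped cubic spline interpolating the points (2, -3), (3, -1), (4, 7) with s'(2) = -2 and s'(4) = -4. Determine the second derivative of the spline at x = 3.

20

With M_i denoting the second derivative at x_i, h_i = 1, 1, and Δ_i = (y_(i+1) − y_i)/h_i = 2, 8:
  1·M_0 + 4·M_1 + 1·M_2 = 6(Δ_1 - Δ_0) = 36
Clamped end conditions give two more equations: 2h_0·M_0 + h_0·M_1 = 6(Δ_0 - s'(2)) = 24 and h_1·M_1 + 2h_1·M_2 = 6(s'(4) - Δ_1) = -72.
Forward elimination and back-substitution give M_0 = 2, M_1 = 20, M_2 = -46.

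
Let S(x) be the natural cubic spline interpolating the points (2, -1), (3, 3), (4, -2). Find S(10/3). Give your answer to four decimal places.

2.1667

Write M_i for S''(x_i). With h_i = 1, 1 and divided differences Δ_i = 4, -5, the continuity of S' gives the tridiagonal system
  1·M_0 + 4·M_1 + 1·M_2 = 6(Δ_1 - Δ_0) = -54
Natural end conditions: M_0 = M_2 = 0.
Forward elimination and back-substitution give M_0 = 0, M_1 = -27/2, M_2 = 0.
On [3, 4], S(x) = 3 - 1/2·(x - 3) - 27/4·(x - 3)² + 9/4·(x - 3)³.
With (x - 3) = 1/3: S(10/3) = 13/6.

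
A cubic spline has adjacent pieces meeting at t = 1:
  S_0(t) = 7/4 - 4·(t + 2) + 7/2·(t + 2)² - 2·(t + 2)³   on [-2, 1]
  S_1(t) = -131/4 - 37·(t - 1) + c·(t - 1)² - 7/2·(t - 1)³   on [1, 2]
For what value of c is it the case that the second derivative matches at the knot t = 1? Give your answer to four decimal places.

-14.5000

S_0''(t) = 7 - 12·(t + 2), so S_0''(1) = -29. On the right, S_1''(1) = 2c, so c = -29/2.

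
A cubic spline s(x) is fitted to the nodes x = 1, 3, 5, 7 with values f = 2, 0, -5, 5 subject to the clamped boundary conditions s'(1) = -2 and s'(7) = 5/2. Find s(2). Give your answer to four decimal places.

Let M_i = s''(x_i). Step sizes h_i = 2, 2, 2; slopes of the chords Δ_i = (y_(i+1) - y_i)/h_i = -1, -5/2, 5.
  2·M_0 + 8·M_1 + 2·M_2 = 6(Δ_1 - Δ_0) = -9
  2·M_1 + 8·M_2 + 2·M_3 = 6(Δ_2 - Δ_1) = 45
Clamped end conditions give two more equations: 2h_0·M_0 + h_0·M_1 = 6(Δ_0 - s'(1)) = 6 and h_2·M_2 + 2h_2·M_3 = 6(s'(7) - Δ_2) = -15.
Solving: M_0 = 18/5, M_1 = -21/5, M_2 = 87/10, M_3 = -81/10.
On [1, 3], s(x) = 2 - 2·(x - 1) + 9/5·(x - 1)² - 13/20·(x - 1)³.
With (x - 1) = 1: s(2) = 23/20.

1.1500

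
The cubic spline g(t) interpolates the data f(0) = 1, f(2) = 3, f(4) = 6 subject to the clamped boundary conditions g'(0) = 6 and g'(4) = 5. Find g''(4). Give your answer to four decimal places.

4.6250

With M_i denoting the second derivative at x_i, h_i = 2, 2, and Δ_i = (y_(i+1) − y_i)/h_i = 1, 3/2:
  2·M_0 + 8·M_1 + 2·M_2 = 6(Δ_1 - Δ_0) = 3
Clamped end conditions give two more equations: 2h_0·M_0 + h_0·M_1 = 6(Δ_0 - g'(0)) = -30 and h_1·M_1 + 2h_1·M_2 = 6(g'(4) - Δ_1) = 21.
Solving: M_0 = -65/8, M_1 = 5/4, M_2 = 37/8.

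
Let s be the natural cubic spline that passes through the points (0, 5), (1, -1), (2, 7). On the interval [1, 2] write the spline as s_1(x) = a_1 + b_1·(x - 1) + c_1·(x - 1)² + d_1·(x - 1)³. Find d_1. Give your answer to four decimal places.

-3.5000

Write M_i for s''(x_i). With h_i = 1, 1 and divided differences Δ_i = -6, 8, the continuity of s' gives the tridiagonal system
  1·M_0 + 4·M_1 + 1·M_2 = 6(Δ_1 - Δ_0) = 84
Natural end conditions: M_0 = M_2 = 0.
Solving the tridiagonal system: M_0 = 0, M_1 = 21, M_2 = 0.
On [1, 2], with s_1(x) = a_1 + b_1·(x - 1) + c_1·(x - 1)² + d_1·(x - 1)³: c_1 = M_1/2 = 21/2, d_1 = (M_2 - M_1)/(6h_1) = -7/2, b_1 = Δ_1 - h_1(2M_1 + M_2)/6 = 1.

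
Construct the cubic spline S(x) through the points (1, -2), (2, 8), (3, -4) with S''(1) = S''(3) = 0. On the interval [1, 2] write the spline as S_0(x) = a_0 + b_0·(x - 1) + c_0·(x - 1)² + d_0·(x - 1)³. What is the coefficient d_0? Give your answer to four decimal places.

With m_i denoting the second derivative at x_i, h_i = 1, 1, and Δ_i = (y_(i+1) − y_i)/h_i = 10, -12:
  1·m_0 + 4·m_1 + 1·m_2 = 6(Δ_1 - Δ_0) = -132
Natural end conditions: m_0 = m_2 = 0.
Hence m_0 = 0, m_1 = -33, m_2 = 0.
On [1, 2], with S_0(x) = a_0 + b_0·(x - 1) + c_0·(x - 1)² + d_0·(x - 1)³: c_0 = m_0/2 = 0, d_0 = (m_1 - m_0)/(6h_0) = -11/2, b_0 = Δ_0 - h_0(2m_0 + m_1)/6 = 31/2.

-5.5000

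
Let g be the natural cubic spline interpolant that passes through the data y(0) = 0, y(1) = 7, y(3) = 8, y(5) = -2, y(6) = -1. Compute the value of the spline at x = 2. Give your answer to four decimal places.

Write M_i for g''(x_i). With h_i = 1, 2, 2, 1 and divided differences Δ_i = 7, 1/2, -5, 1, the continuity of g' gives the tridiagonal system
  1·M_0 + 6·M_1 + 2·M_2 = 6(Δ_1 - Δ_0) = -39
  2·M_1 + 8·M_2 + 2·M_3 = 6(Δ_2 - Δ_1) = -33
  2·M_2 + 6·M_3 + 1·M_4 = 6(Δ_3 - Δ_2) = 36
Natural end conditions: M_0 = M_4 = 0.
Solving the tridiagonal system: M_0 = 0, M_1 = -49/10, M_2 = -24/5, M_3 = 38/5, M_4 = 0.
On [1, 3], g(x) = 7 + 161/30·(x - 1) - 49/20·(x - 1)² + 1/120·(x - 1)³.
With (x - 1) = 1: g(2) = 397/40.

9.9250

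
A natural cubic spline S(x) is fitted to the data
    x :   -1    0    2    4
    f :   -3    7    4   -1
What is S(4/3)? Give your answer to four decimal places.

Put M_i = S'' at the i-th knot. Here h = (1, 2, 2) and Δ = (10, -3/2, -5/2), so the interior equations h_(i-1)·M_(i-1) + 2(h_(i-1)+h_i)·M_i + h_i·M_(i+1) = 6(Δ_i − Δ_(i-1)) read
  1·M_0 + 6·M_1 + 2·M_2 = 6(Δ_1 - Δ_0) = -69
  2·M_1 + 8·M_2 + 2·M_3 = 6(Δ_2 - Δ_1) = -6
Natural end conditions: M_0 = M_3 = 0.
Solving the tridiagonal system: M_0 = 0, M_1 = -135/11, M_2 = 51/22, M_3 = 0.
On [0, 2], S(x) = 7 + 65/11·x - 135/22·x² + 107/88·x³.
With x = 4/3: S(4/3) = 185/27.

6.8519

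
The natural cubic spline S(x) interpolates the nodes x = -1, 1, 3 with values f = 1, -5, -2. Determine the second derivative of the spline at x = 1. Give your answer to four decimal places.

With σ_i denoting the second derivative at x_i, h_i = 2, 2, and Δ_i = (y_(i+1) − y_i)/h_i = -3, 3/2:
  2·σ_0 + 8·σ_1 + 2·σ_2 = 6(Δ_1 - Δ_0) = 27
Natural end conditions: σ_0 = σ_2 = 0.
Forward elimination and back-substitution give σ_0 = 0, σ_1 = 27/8, σ_2 = 0.

3.3750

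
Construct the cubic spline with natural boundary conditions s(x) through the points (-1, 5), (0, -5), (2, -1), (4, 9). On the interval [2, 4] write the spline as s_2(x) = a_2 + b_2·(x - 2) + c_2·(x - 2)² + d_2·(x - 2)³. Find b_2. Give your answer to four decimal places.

Write M_i for s''(x_i). With h_i = 1, 2, 2 and divided differences Δ_i = -10, 2, 5, the continuity of s' gives the tridiagonal system
  1·M_0 + 6·M_1 + 2·M_2 = 6(Δ_1 - Δ_0) = 72
  2·M_1 + 8·M_2 + 2·M_3 = 6(Δ_2 - Δ_1) = 18
Natural end conditions: M_0 = M_3 = 0.
Forward elimination and back-substitution give M_0 = 0, M_1 = 135/11, M_2 = -9/11, M_3 = 0.
On [2, 4], with s_2(x) = a_2 + b_2·(x - 2) + c_2·(x - 2)² + d_2·(x - 2)³: c_2 = M_2/2 = -9/22, d_2 = (M_3 - M_2)/(6h_2) = 3/44, b_2 = Δ_2 - h_2(2M_2 + M_3)/6 = 61/11.

5.5455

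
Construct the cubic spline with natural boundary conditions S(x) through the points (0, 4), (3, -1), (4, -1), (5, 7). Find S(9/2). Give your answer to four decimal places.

2.2460

Let m_i = S''(x_i). Step sizes h_i = 3, 1, 1; slopes of the chords Δ_i = (y_(i+1) - y_i)/h_i = -5/3, 0, 8.
  3·m_0 + 8·m_1 + 1·m_2 = 6(Δ_1 - Δ_0) = 10
  1·m_1 + 4·m_2 + 1·m_3 = 6(Δ_2 - Δ_1) = 48
Natural end conditions: m_0 = m_3 = 0.
Hence m_0 = 0, m_1 = -8/31, m_2 = 374/31, m_3 = 0.
On [4, 5], S(x) = -1 + 370/93·(x - 4) + 187/31·(x - 4)² - 187/93·(x - 4)³.
With (x - 4) = 1/2: S(9/2) = 557/248.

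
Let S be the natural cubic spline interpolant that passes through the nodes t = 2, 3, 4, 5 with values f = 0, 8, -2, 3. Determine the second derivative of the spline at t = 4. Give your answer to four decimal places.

31.2000

Write M_i for S''(x_i). With h_i = 1, 1, 1 and divided differences Δ_i = 8, -10, 5, the continuity of S' gives the tridiagonal system
  1·M_0 + 4·M_1 + 1·M_2 = 6(Δ_1 - Δ_0) = -108
  1·M_1 + 4·M_2 + 1·M_3 = 6(Δ_2 - Δ_1) = 90
Natural end conditions: M_0 = M_3 = 0.
Solving the tridiagonal system: M_0 = 0, M_1 = -174/5, M_2 = 156/5, M_3 = 0.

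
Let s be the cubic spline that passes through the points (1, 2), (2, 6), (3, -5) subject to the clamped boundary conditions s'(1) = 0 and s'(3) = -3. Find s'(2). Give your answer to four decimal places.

Put M_i = s'' at the i-th knot. Here h = (1, 1) and Δ = (4, -11), so the interior equations h_(i-1)·M_(i-1) + 2(h_(i-1)+h_i)·M_i + h_i·M_(i+1) = 6(Δ_i − Δ_(i-1)) read
  1·M_0 + 4·M_1 + 1·M_2 = 6(Δ_1 - Δ_0) = -90
Clamped end conditions give two more equations: 2h_0·M_0 + h_0·M_1 = 6(Δ_0 - s'(1)) = 24 and h_1·M_1 + 2h_1·M_2 = 6(s'(3) - Δ_1) = 48.
Hence M_0 = 33, M_1 = -42, M_2 = 45.
On [2, 3], s'(t) = b_1 + 2c_1·(t - 2) + 3d_1·(t - 2)² with b_1 = Δ_1 - h_1(2M_1 + M_2)/6 = -9/2, c_1 = M_1/2 = -21, d_1 = (M_2 - M_1)/(6h_1) = 29/2. So s'(2) = -9/2.

-4.5000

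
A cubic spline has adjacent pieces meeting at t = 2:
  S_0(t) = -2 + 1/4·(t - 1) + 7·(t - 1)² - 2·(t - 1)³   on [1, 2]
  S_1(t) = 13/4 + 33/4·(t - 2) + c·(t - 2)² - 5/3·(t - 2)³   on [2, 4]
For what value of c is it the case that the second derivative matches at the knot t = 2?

1

S_0''(t) = 14 - 12·(t - 1), so S_0''(2) = 2. On the right, S_1''(2) = 2c, so c = 1.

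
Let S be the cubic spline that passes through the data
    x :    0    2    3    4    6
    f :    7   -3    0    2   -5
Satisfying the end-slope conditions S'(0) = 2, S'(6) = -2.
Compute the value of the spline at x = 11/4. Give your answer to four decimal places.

With σ_i denoting the second derivative at x_i, h_i = 2, 1, 1, 2, and Δ_i = (y_(i+1) − y_i)/h_i = -5, 3, 2, -7/2:
  2·σ_0 + 6·σ_1 + 1·σ_2 = 6(Δ_1 - Δ_0) = 48
  1·σ_1 + 4·σ_2 + 1·σ_3 = 6(Δ_2 - Δ_1) = -6
  1·σ_2 + 6·σ_3 + 2·σ_4 = 6(Δ_3 - Δ_2) = -33
Clamped end conditions give two more equations: 2h_0·σ_0 + h_0·σ_1 = 6(Δ_0 - S'(0)) = -42 and h_3·σ_3 + 2h_3·σ_4 = 6(S'(6) - Δ_3) = 9.
Forward elimination and back-substitution give σ_0 = -2129/120, σ_1 = 869/60, σ_2 = -41/12, σ_3 = -409/60, σ_4 = 679/120.
On [2, 3], S(x) = -3 - 151/120·(x - 2) + 869/120·(x - 2)² - 179/60·(x - 2)³.
With (x - 2) = 3/4: S(11/4) = -289/256.

-1.1289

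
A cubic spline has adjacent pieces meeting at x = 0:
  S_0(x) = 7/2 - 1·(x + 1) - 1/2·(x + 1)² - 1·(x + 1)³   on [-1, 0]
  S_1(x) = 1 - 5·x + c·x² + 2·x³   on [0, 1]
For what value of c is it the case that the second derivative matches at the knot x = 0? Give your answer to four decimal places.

S_0''(x) = -1 - 6·(x + 1), so S_0''(0) = -7. On the right, S_1''(0) = 2c, so c = -7/2.

-3.5000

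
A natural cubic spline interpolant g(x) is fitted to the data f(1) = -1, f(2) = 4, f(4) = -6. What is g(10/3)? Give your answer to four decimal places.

-0.6914

Write m_i for g''(x_i). With h_i = 1, 2 and divided differences Δ_i = 5, -5, the continuity of g' gives the tridiagonal system
  1·m_0 + 6·m_1 + 2·m_2 = 6(Δ_1 - Δ_0) = -60
Natural end conditions: m_0 = m_2 = 0.
Hence m_0 = 0, m_1 = -10, m_2 = 0.
On [2, 4], g(x) = 4 + 5/3·(x - 2) - 5·(x - 2)² + 5/6·(x - 2)³.
With (x - 2) = 4/3: g(10/3) = -56/81.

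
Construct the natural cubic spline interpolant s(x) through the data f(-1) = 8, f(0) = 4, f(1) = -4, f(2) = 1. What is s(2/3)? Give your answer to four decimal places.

-2.1432

Write M_i for s''(x_i). With h_i = 1, 1, 1 and divided differences Δ_i = -4, -8, 5, the continuity of s' gives the tridiagonal system
  1·M_0 + 4·M_1 + 1·M_2 = 6(Δ_1 - Δ_0) = -24
  1·M_1 + 4·M_2 + 1·M_3 = 6(Δ_2 - Δ_1) = 78
Natural end conditions: M_0 = M_3 = 0.
Hence M_0 = 0, M_1 = -58/5, M_2 = 112/5, M_3 = 0.
On [0, 1], s(x) = 4 - 118/15·x - 29/5·x² + 17/3·x³.
With x = 2/3: s(2/3) = -868/405.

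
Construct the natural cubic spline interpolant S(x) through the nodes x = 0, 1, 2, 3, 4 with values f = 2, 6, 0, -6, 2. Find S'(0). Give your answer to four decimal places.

6.4286

Put M_i = S'' at the i-th knot. Here h = (1, 1, 1, 1) and Δ = (4, -6, -6, 8), so the interior equations h_(i-1)·M_(i-1) + 2(h_(i-1)+h_i)·M_i + h_i·M_(i+1) = 6(Δ_i − Δ_(i-1)) read
  1·M_0 + 4·M_1 + 1·M_2 = 6(Δ_1 - Δ_0) = -60
  1·M_1 + 4·M_2 + 1·M_3 = 6(Δ_2 - Δ_1) = 0
  1·M_2 + 4·M_3 + 1·M_4 = 6(Δ_3 - Δ_2) = 84
Natural end conditions: M_0 = M_4 = 0.
Forward elimination and back-substitution give M_0 = 0, M_1 = -102/7, M_2 = -12/7, M_3 = 150/7, M_4 = 0.
On [0, 1], S'(x) = b_0 + 2c_0·x + 3d_0·x² with b_0 = Δ_0 - h_0(2M_0 + M_1)/6 = 45/7, c_0 = M_0/2 = 0, d_0 = (M_1 - M_0)/(6h_0) = -17/7. So S'(0) = 45/7.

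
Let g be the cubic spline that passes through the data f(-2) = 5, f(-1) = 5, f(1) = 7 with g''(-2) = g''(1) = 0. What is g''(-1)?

Put m_i = g'' at the i-th knot. Here h = (1, 2) and Δ = (0, 1), so the interior equations h_(i-1)·m_(i-1) + 2(h_(i-1)+h_i)·m_i + h_i·m_(i+1) = 6(Δ_i − Δ_(i-1)) read
  1·m_0 + 6·m_1 + 2·m_2 = 6(Δ_1 - Δ_0) = 6
Natural end conditions: m_0 = m_2 = 0.
Solving: m_0 = 0, m_1 = 1, m_2 = 0.

1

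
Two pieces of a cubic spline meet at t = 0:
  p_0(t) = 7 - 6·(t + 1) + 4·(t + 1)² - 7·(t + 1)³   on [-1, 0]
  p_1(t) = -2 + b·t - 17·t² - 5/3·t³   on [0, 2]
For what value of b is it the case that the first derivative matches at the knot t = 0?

-19

p_0'(t) = -6 + 8·(t + 1) - 21·(t + 1)², so p_0'(0) = -19. On the right, p_1'(0) = b, so b = -19.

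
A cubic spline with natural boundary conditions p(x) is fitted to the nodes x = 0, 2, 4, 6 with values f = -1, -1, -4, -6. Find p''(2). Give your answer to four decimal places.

-1.3000

With M_i denoting the second derivative at x_i, h_i = 2, 2, 2, and Δ_i = (y_(i+1) − y_i)/h_i = 0, -3/2, -1:
  2·M_0 + 8·M_1 + 2·M_2 = 6(Δ_1 - Δ_0) = -9
  2·M_1 + 8·M_2 + 2·M_3 = 6(Δ_2 - Δ_1) = 3
Natural end conditions: M_0 = M_3 = 0.
Hence M_0 = 0, M_1 = -13/10, M_2 = 7/10, M_3 = 0.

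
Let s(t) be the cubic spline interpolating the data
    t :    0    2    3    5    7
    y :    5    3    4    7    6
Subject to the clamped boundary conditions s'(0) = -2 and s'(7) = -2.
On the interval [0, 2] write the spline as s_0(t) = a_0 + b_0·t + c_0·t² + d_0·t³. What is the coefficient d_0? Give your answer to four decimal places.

Put σ_i = s'' at the i-th knot. Here h = (2, 1, 2, 2) and Δ = (-1, 1, 3/2, -1/2), so the interior equations h_(i-1)·σ_(i-1) + 2(h_(i-1)+h_i)·σ_i + h_i·σ_(i+1) = 6(Δ_i − Δ_(i-1)) read
  2·σ_0 + 6·σ_1 + 1·σ_2 = 6(Δ_1 - Δ_0) = 12
  1·σ_1 + 6·σ_2 + 2·σ_3 = 6(Δ_2 - Δ_1) = 3
  2·σ_2 + 8·σ_3 + 2·σ_4 = 6(Δ_3 - Δ_2) = -12
Clamped end conditions give two more equations: 2h_0·σ_0 + h_0·σ_1 = 6(Δ_0 - s'(0)) = 6 and h_3·σ_3 + 2h_3·σ_4 = 6(s'(7) - Δ_3) = -9.
Solving: σ_0 = 81/122, σ_1 = 102/61, σ_2 = 39/61, σ_3 = -153/122, σ_4 = -99/61.
On [0, 2], with s_0(t) = a_0 + b_0·t + c_0·t² + d_0·t³: c_0 = σ_0/2 = 81/244, d_0 = (σ_1 - σ_0)/(6h_0) = 41/488, b_0 = Δ_0 - h_0(2σ_0 + σ_1)/6 = -2.

0.0840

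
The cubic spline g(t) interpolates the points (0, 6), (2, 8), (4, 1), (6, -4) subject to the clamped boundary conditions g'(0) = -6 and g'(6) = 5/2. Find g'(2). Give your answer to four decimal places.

Put m_i = g'' at the i-th knot. Here h = (2, 2, 2) and Δ = (1, -7/2, -5/2), so the interior equations h_(i-1)·m_(i-1) + 2(h_(i-1)+h_i)·m_i + h_i·m_(i+1) = 6(Δ_i − Δ_(i-1)) read
  2·m_0 + 8·m_1 + 2·m_2 = 6(Δ_1 - Δ_0) = -27
  2·m_1 + 8·m_2 + 2·m_3 = 6(Δ_2 - Δ_1) = 6
Clamped end conditions give two more equations: 2h_0·m_0 + h_0·m_1 = 6(Δ_0 - g'(0)) = 42 and h_2·m_2 + 2h_2·m_3 = 6(g'(6) - Δ_2) = 30.
Forward elimination and back-substitution give m_0 = 421/30, m_1 = -106/15, m_2 = 11/15, m_3 = 107/15.
On [2, 4], g'(t) = b_1 + 2c_1·(t - 2) + 3d_1·(t - 2)² with b_1 = Δ_1 - h_1(2m_1 + m_2)/6 = 29/30, c_1 = m_1/2 = -53/15, d_1 = (m_2 - m_1)/(6h_1) = 13/20. So g'(2) = 29/30.

0.9667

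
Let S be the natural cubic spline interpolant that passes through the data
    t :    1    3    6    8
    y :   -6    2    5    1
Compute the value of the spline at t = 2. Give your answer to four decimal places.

With m_i denoting the second derivative at x_i, h_i = 2, 3, 2, and Δ_i = (y_(i+1) − y_i)/h_i = 4, 1, -2:
  2·m_0 + 10·m_1 + 3·m_2 = 6(Δ_1 - Δ_0) = -18
  3·m_1 + 10·m_2 + 2·m_3 = 6(Δ_2 - Δ_1) = -18
Natural end conditions: m_0 = m_3 = 0.
Hence m_0 = 0, m_1 = -18/13, m_2 = -18/13, m_3 = 0.
On [1, 3], S(t) = -6 + 58/13·(t - 1) + 0·(t - 1)² - 3/26·(t - 1)³.
With (t - 1) = 1: S(2) = -43/26.

-1.6538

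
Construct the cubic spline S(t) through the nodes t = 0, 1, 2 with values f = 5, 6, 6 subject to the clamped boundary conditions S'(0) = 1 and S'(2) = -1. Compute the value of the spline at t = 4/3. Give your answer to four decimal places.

6.1852

Let M_i = S''(x_i). Step sizes h_i = 1, 1; slopes of the chords Δ_i = (y_(i+1) - y_i)/h_i = 1, 0.
  1·M_0 + 4·M_1 + 1·M_2 = 6(Δ_1 - Δ_0) = -6
Clamped end conditions give two more equations: 2h_0·M_0 + h_0·M_1 = 6(Δ_0 - S'(0)) = 0 and h_1·M_1 + 2h_1·M_2 = 6(S'(2) - Δ_1) = -6.
Solving: M_0 = 1/2, M_1 = -1, M_2 = -5/2.
On [1, 2], S(t) = 6 + 3/4·(t - 1) - 1/2·(t - 1)² - 1/4·(t - 1)³.
With (t - 1) = 1/3: S(4/3) = 167/27.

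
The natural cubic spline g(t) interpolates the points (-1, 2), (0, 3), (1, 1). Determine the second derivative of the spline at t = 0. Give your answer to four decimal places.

With σ_i denoting the second derivative at x_i, h_i = 1, 1, and Δ_i = (y_(i+1) − y_i)/h_i = 1, -2:
  1·σ_0 + 4·σ_1 + 1·σ_2 = 6(Δ_1 - Δ_0) = -18
Natural end conditions: σ_0 = σ_2 = 0.
Solving the tridiagonal system: σ_0 = 0, σ_1 = -9/2, σ_2 = 0.

-4.5000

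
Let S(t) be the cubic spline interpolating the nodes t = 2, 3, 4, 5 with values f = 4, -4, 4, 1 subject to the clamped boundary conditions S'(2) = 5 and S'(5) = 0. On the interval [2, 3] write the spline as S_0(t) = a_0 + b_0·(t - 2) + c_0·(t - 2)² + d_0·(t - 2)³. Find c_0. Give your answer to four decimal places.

Let m_i = S''(x_i). Step sizes h_i = 1, 1, 1; slopes of the chords Δ_i = (y_(i+1) - y_i)/h_i = -8, 8, -3.
  1·m_0 + 4·m_1 + 1·m_2 = 6(Δ_1 - Δ_0) = 96
  1·m_1 + 4·m_2 + 1·m_3 = 6(Δ_2 - Δ_1) = -66
Clamped end conditions give two more equations: 2h_0·m_0 + h_0·m_1 = 6(Δ_0 - S'(2)) = -78 and h_2·m_2 + 2h_2·m_3 = 6(S'(5) - Δ_2) = 18.
Solving the tridiagonal system: m_0 = -190/3, m_1 = 146/3, m_2 = -106/3, m_3 = 80/3.
On [2, 3], with S_0(t) = a_0 + b_0·(t - 2) + c_0·(t - 2)² + d_0·(t - 2)³: c_0 = m_0/2 = -95/3, d_0 = (m_1 - m_0)/(6h_0) = 56/3, b_0 = Δ_0 - h_0(2m_0 + m_1)/6 = 5.

-31.6667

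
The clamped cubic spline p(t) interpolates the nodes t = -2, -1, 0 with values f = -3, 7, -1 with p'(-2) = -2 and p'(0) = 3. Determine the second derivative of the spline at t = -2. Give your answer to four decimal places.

65.5000

Write M_i for p''(x_i). With h_i = 1, 1 and divided differences Δ_i = 10, -8, the continuity of p' gives the tridiagonal system
  1·M_0 + 4·M_1 + 1·M_2 = 6(Δ_1 - Δ_0) = -108
Clamped end conditions give two more equations: 2h_0·M_0 + h_0·M_1 = 6(Δ_0 - p'(-2)) = 72 and h_1·M_1 + 2h_1·M_2 = 6(p'(0) - Δ_1) = 66.
Hence M_0 = 131/2, M_1 = -59, M_2 = 125/2.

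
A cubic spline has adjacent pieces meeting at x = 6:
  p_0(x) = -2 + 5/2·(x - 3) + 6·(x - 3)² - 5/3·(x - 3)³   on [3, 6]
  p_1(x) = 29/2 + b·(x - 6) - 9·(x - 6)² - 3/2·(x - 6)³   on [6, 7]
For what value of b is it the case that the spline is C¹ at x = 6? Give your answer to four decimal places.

-6.5000

p_0'(x) = 5/2 + 12·(x - 3) - 5·(x - 3)², so p_0'(6) = -13/2. On the right, p_1'(6) = b, so b = -13/2.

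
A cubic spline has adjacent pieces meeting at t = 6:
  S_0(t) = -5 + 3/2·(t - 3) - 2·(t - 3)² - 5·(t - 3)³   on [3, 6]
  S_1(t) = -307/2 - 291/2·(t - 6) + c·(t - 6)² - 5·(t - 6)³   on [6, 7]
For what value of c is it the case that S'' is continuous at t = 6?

S_0''(t) = -4 - 30·(t - 3), so S_0''(6) = -94. On the right, S_1''(6) = 2c, so c = -47.

-47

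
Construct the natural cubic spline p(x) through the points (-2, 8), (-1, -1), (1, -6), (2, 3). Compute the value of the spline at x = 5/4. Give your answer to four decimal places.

-4.3242

Write M_i for p''(x_i). With h_i = 1, 2, 1 and divided differences Δ_i = -9, -5/2, 9, the continuity of p' gives the tridiagonal system
  1·M_0 + 6·M_1 + 2·M_2 = 6(Δ_1 - Δ_0) = 39
  2·M_1 + 6·M_2 + 1·M_3 = 6(Δ_2 - Δ_1) = 69
Natural end conditions: M_0 = M_3 = 0.
Solving the tridiagonal system: M_0 = 0, M_1 = 3, M_2 = 21/2, M_3 = 0.
On [1, 2], p(x) = -6 + 11/2·(x - 1) + 21/4·(x - 1)² - 7/4·(x - 1)³.
With (x - 1) = 1/4: p(5/4) = -1107/256.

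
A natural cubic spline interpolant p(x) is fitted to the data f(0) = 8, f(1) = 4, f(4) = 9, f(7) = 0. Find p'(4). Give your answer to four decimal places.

0.7471

Put M_i = p'' at the i-th knot. Here h = (1, 3, 3) and Δ = (-4, 5/3, -3), so the interior equations h_(i-1)·M_(i-1) + 2(h_(i-1)+h_i)·M_i + h_i·M_(i+1) = 6(Δ_i − Δ_(i-1)) read
  1·M_0 + 8·M_1 + 3·M_2 = 6(Δ_1 - Δ_0) = 34
  3·M_1 + 12·M_2 + 3·M_3 = 6(Δ_2 - Δ_1) = -28
Natural end conditions: M_0 = M_3 = 0.
Forward elimination and back-substitution give M_0 = 0, M_1 = 164/29, M_2 = -326/87, M_3 = 0.
On [4, 7], p'(x) = b_2 + 2c_2·(x - 4) + 3d_2·(x - 4)² with b_2 = Δ_2 - h_2(2M_2 + M_3)/6 = 65/87, c_2 = M_2/2 = -163/87, d_2 = (M_3 - M_2)/(6h_2) = 163/783. So p'(4) = 65/87.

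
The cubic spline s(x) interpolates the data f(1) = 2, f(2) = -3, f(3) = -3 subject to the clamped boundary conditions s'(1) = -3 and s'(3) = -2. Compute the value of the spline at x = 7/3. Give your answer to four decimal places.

Put σ_i = s'' at the i-th knot. Here h = (1, 1) and Δ = (-5, 0), so the interior equations h_(i-1)·σ_(i-1) + 2(h_(i-1)+h_i)·σ_i + h_i·σ_(i+1) = 6(Δ_i − Δ_(i-1)) read
  1·σ_0 + 4·σ_1 + 1·σ_2 = 6(Δ_1 - Δ_0) = 30
Clamped end conditions give two more equations: 2h_0·σ_0 + h_0·σ_1 = 6(Δ_0 - s'(1)) = -12 and h_1·σ_1 + 2h_1·σ_2 = 6(s'(3) - Δ_1) = -12.
Hence σ_0 = -13, σ_1 = 14, σ_2 = -13.
On [2, 3], s(x) = -3 - 5/2·(x - 2) + 7·(x - 2)² - 9/2·(x - 2)³.
With (x - 2) = 1/3: s(7/3) = -29/9.

-3.2222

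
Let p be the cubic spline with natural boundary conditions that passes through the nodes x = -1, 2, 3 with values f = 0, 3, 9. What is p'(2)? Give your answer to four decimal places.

4.7500

Let m_i = p''(x_i). Step sizes h_i = 3, 1; slopes of the chords Δ_i = (y_(i+1) - y_i)/h_i = 1, 6.
  3·m_0 + 8·m_1 + 1·m_2 = 6(Δ_1 - Δ_0) = 30
Natural end conditions: m_0 = m_2 = 0.
Forward elimination and back-substitution give m_0 = 0, m_1 = 15/4, m_2 = 0.
On [2, 3], p'(x) = b_1 + 2c_1·(x - 2) + 3d_1·(x - 2)² with b_1 = Δ_1 - h_1(2m_1 + m_2)/6 = 19/4, c_1 = m_1/2 = 15/8, d_1 = (m_2 - m_1)/(6h_1) = -5/8. So p'(2) = 19/4.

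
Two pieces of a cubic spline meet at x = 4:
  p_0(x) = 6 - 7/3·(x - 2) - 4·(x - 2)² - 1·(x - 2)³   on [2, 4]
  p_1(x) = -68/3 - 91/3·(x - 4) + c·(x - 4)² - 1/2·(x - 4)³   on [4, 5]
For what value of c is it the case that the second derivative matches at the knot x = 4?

p_0''(x) = -8 - 6·(x - 2), so p_0''(4) = -20. On the right, p_1''(4) = 2c, so c = -10.

-10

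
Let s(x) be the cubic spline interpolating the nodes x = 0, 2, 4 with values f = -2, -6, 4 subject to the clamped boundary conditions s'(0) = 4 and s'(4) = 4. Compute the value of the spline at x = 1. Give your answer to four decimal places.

-3.0625

With σ_i denoting the second derivative at x_i, h_i = 2, 2, and Δ_i = (y_(i+1) − y_i)/h_i = -2, 5:
  2·σ_0 + 8·σ_1 + 2·σ_2 = 6(Δ_1 - Δ_0) = 42
Clamped end conditions give two more equations: 2h_0·σ_0 + h_0·σ_1 = 6(Δ_0 - s'(0)) = -36 and h_1·σ_1 + 2h_1·σ_2 = 6(s'(4) - Δ_1) = -6.
Solving the tridiagonal system: σ_0 = -57/4, σ_1 = 21/2, σ_2 = -27/4.
On [0, 2], s(x) = -2 + 4·x - 57/8·x² + 33/16·x³.
With x = 1: s(1) = -49/16.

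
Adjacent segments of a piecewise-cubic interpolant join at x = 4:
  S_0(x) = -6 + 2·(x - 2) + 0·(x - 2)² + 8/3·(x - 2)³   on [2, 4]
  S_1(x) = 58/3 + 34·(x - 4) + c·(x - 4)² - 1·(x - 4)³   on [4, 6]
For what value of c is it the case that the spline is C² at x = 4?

16

S_0''(x) = 0 + 16·(x - 2), so S_0''(4) = 32. On the right, S_1''(4) = 2c, so c = 16.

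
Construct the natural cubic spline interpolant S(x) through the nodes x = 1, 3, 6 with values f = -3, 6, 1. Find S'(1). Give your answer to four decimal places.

5.7333

With M_i denoting the second derivative at x_i, h_i = 2, 3, and Δ_i = (y_(i+1) − y_i)/h_i = 9/2, -5/3:
  2·M_0 + 10·M_1 + 3·M_2 = 6(Δ_1 - Δ_0) = -37
Natural end conditions: M_0 = M_2 = 0.
Hence M_0 = 0, M_1 = -37/10, M_2 = 0.
On [1, 3], S'(x) = b_0 + 2c_0·(x - 1) + 3d_0·(x - 1)² with b_0 = Δ_0 - h_0(2M_0 + M_1)/6 = 86/15, c_0 = M_0/2 = 0, d_0 = (M_1 - M_0)/(6h_0) = -37/120. So S'(1) = 86/15.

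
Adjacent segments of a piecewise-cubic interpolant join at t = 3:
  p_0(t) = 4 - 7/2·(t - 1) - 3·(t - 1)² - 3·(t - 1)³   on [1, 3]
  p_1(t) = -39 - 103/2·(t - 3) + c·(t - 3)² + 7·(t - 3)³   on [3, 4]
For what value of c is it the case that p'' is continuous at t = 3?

-21

p_0''(t) = -6 - 18·(t - 1), so p_0''(3) = -42. On the right, p_1''(3) = 2c, so c = -21.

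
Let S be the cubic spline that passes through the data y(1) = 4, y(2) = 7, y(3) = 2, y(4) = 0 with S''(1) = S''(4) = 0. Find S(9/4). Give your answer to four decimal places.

6.2031

Let M_i = S''(x_i). Step sizes h_i = 1, 1, 1; slopes of the chords Δ_i = (y_(i+1) - y_i)/h_i = 3, -5, -2.
  1·M_0 + 4·M_1 + 1·M_2 = 6(Δ_1 - Δ_0) = -48
  1·M_1 + 4·M_2 + 1·M_3 = 6(Δ_2 - Δ_1) = 18
Natural end conditions: M_0 = M_3 = 0.
Solving: M_0 = 0, M_1 = -14, M_2 = 8, M_3 = 0.
On [2, 3], S(t) = 7 - 5/3·(t - 2) - 7·(t - 2)² + 11/3·(t - 2)³.
With (t - 2) = 1/4: S(9/4) = 397/64.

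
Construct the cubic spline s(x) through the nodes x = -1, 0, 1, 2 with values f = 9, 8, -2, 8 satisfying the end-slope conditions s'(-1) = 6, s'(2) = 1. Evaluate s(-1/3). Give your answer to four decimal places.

10.2346

Put m_i = s'' at the i-th knot. Here h = (1, 1, 1) and Δ = (-1, -10, 10), so the interior equations h_(i-1)·m_(i-1) + 2(h_(i-1)+h_i)·m_i + h_i·m_(i+1) = 6(Δ_i − Δ_(i-1)) read
  1·m_0 + 4·m_1 + 1·m_2 = 6(Δ_1 - Δ_0) = -54
  1·m_1 + 4·m_2 + 1·m_3 = 6(Δ_2 - Δ_1) = 120
Clamped end conditions give two more equations: 2h_0·m_0 + h_0·m_1 = 6(Δ_0 - s'(-1)) = -42 and h_2·m_2 + 2h_2·m_3 = 6(s'(2) - Δ_2) = -54.
Hence m_0 = -28/3, m_1 = -70/3, m_2 = 146/3, m_3 = -154/3.
On [-1, 0], s(x) = 9 + 6·(x + 1) - 14/3·(x + 1)² - 7/3·(x + 1)³.
With (x + 1) = 2/3: s(-1/3) = 829/81.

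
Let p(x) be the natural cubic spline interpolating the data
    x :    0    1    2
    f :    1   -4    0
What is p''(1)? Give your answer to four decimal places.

13.5000

With M_i denoting the second derivative at x_i, h_i = 1, 1, and Δ_i = (y_(i+1) − y_i)/h_i = -5, 4:
  1·M_0 + 4·M_1 + 1·M_2 = 6(Δ_1 - Δ_0) = 54
Natural end conditions: M_0 = M_2 = 0.
Solving: M_0 = 0, M_1 = 27/2, M_2 = 0.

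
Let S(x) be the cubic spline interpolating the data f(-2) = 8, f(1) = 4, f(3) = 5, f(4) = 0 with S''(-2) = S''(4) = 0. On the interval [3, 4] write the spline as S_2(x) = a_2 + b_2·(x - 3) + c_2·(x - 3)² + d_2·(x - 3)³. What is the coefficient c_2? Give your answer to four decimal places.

-3.1429

Put M_i = S'' at the i-th knot. Here h = (3, 2, 1) and Δ = (-4/3, 1/2, -5), so the interior equations h_(i-1)·M_(i-1) + 2(h_(i-1)+h_i)·M_i + h_i·M_(i+1) = 6(Δ_i − Δ_(i-1)) read
  3·M_0 + 10·M_1 + 2·M_2 = 6(Δ_1 - Δ_0) = 11
  2·M_1 + 6·M_2 + 1·M_3 = 6(Δ_2 - Δ_1) = -33
Natural end conditions: M_0 = M_3 = 0.
Solving the tridiagonal system: M_0 = 0, M_1 = 33/14, M_2 = -44/7, M_3 = 0.
On [3, 4], with S_2(x) = a_2 + b_2·(x - 3) + c_2·(x - 3)² + d_2·(x - 3)³: c_2 = M_2/2 = -22/7, d_2 = (M_3 - M_2)/(6h_2) = 22/21, b_2 = Δ_2 - h_2(2M_2 + M_3)/6 = -61/21.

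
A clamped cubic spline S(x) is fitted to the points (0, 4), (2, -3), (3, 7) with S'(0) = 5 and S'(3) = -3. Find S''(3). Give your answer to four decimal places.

-55.1667

Put M_i = S'' at the i-th knot. Here h = (2, 1) and Δ = (-7/2, 10), so the interior equations h_(i-1)·M_(i-1) + 2(h_(i-1)+h_i)·M_i + h_i·M_(i+1) = 6(Δ_i − Δ_(i-1)) read
  2·M_0 + 6·M_1 + 1·M_2 = 6(Δ_1 - Δ_0) = 81
Clamped end conditions give two more equations: 2h_0·M_0 + h_0·M_1 = 6(Δ_0 - S'(0)) = -51 and h_1·M_1 + 2h_1·M_2 = 6(S'(3) - Δ_1) = -78.
Hence M_0 = -347/12, M_1 = 97/3, M_2 = -331/6.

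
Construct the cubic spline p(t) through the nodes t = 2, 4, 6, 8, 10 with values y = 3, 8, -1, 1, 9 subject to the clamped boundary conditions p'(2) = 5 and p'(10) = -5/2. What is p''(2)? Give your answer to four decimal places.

Write m_i for p''(x_i). With h_i = 2, 2, 2, 2 and divided differences Δ_i = 5/2, -9/2, 1, 4, the continuity of p' gives the tridiagonal system
  2·m_0 + 8·m_1 + 2·m_2 = 6(Δ_1 - Δ_0) = -42
  2·m_1 + 8·m_2 + 2·m_3 = 6(Δ_2 - Δ_1) = 33
  2·m_2 + 8·m_3 + 2·m_4 = 6(Δ_3 - Δ_2) = 18
Clamped end conditions give two more equations: 2h_0·m_0 + h_0·m_1 = 6(Δ_0 - p'(2)) = -15 and h_3·m_3 + 2h_3·m_4 = 6(p'(10) - Δ_3) = -39.
Solving: m_0 = -69/112, m_1 = -351/56, m_2 = 75/16, m_3 = 225/56, m_4 = -1317/112.

-0.6161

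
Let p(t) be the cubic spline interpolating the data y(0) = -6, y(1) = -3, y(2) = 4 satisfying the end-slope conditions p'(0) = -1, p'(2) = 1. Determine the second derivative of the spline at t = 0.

Put σ_i = p'' at the i-th knot. Here h = (1, 1) and Δ = (3, 7), so the interior equations h_(i-1)·σ_(i-1) + 2(h_(i-1)+h_i)·σ_i + h_i·σ_(i+1) = 6(Δ_i − Δ_(i-1)) read
  1·σ_0 + 4·σ_1 + 1·σ_2 = 6(Δ_1 - Δ_0) = 24
Clamped end conditions give two more equations: 2h_0·σ_0 + h_0·σ_1 = 6(Δ_0 - p'(0)) = 24 and h_1·σ_1 + 2h_1·σ_2 = 6(p'(2) - Δ_1) = -36.
Solving: σ_0 = 7, σ_1 = 10, σ_2 = -23.

7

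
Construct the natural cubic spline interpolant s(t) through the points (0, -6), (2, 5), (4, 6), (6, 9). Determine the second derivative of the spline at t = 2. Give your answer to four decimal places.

-4.2000

Write M_i for s''(x_i). With h_i = 2, 2, 2 and divided differences Δ_i = 11/2, 1/2, 3/2, the continuity of s' gives the tridiagonal system
  2·M_0 + 8·M_1 + 2·M_2 = 6(Δ_1 - Δ_0) = -30
  2·M_1 + 8·M_2 + 2·M_3 = 6(Δ_2 - Δ_1) = 6
Natural end conditions: M_0 = M_3 = 0.
Hence M_0 = 0, M_1 = -21/5, M_2 = 9/5, M_3 = 0.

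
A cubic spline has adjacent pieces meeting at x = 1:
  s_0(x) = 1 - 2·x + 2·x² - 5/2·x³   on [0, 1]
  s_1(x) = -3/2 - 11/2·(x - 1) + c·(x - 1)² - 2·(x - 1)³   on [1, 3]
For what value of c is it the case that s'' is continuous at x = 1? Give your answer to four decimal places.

s_0''(x) = 4 - 15·x, so s_0''(1) = -11. On the right, s_1''(1) = 2c, so c = -11/2.

-5.5000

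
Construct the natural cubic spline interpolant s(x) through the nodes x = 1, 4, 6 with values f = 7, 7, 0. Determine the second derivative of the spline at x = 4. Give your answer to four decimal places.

-2.1000

Put M_i = s'' at the i-th knot. Here h = (3, 2) and Δ = (0, -7/2), so the interior equations h_(i-1)·M_(i-1) + 2(h_(i-1)+h_i)·M_i + h_i·M_(i+1) = 6(Δ_i − Δ_(i-1)) read
  3·M_0 + 10·M_1 + 2·M_2 = 6(Δ_1 - Δ_0) = -21
Natural end conditions: M_0 = M_2 = 0.
Hence M_0 = 0, M_1 = -21/10, M_2 = 0.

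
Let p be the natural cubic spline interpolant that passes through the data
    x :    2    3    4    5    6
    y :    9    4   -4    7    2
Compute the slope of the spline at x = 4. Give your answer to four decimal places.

3.1250

Let σ_i = p''(x_i). Step sizes h_i = 1, 1, 1, 1; slopes of the chords Δ_i = (y_(i+1) - y_i)/h_i = -5, -8, 11, -5.
  1·σ_0 + 4·σ_1 + 1·σ_2 = 6(Δ_1 - Δ_0) = -18
  1·σ_1 + 4·σ_2 + 1·σ_3 = 6(Δ_2 - Δ_1) = 114
  1·σ_2 + 4·σ_3 + 1·σ_4 = 6(Δ_3 - Δ_2) = -96
Natural end conditions: σ_0 = σ_4 = 0.
Solving: σ_0 = 0, σ_1 = -411/28, σ_2 = 285/7, σ_3 = -957/28, σ_4 = 0.
On [4, 5], p'(x) = b_2 + 2c_2·(x - 4) + 3d_2·(x - 4)² with b_2 = Δ_2 - h_2(2σ_2 + σ_3)/6 = 25/8, c_2 = σ_2/2 = 285/14, d_2 = (σ_3 - σ_2)/(6h_2) = -699/56. So p'(4) = 25/8.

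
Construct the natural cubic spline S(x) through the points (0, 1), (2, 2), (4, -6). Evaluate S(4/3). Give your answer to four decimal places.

2.5000

Let m_i = S''(x_i). Step sizes h_i = 2, 2; slopes of the chords Δ_i = (y_(i+1) - y_i)/h_i = 1/2, -4.
  2·m_0 + 8·m_1 + 2·m_2 = 6(Δ_1 - Δ_0) = -27
Natural end conditions: m_0 = m_2 = 0.
Solving: m_0 = 0, m_1 = -27/8, m_2 = 0.
On [0, 2], S(x) = 1 + 13/8·x + 0·x² - 9/32·x³.
With x = 4/3: S(4/3) = 5/2.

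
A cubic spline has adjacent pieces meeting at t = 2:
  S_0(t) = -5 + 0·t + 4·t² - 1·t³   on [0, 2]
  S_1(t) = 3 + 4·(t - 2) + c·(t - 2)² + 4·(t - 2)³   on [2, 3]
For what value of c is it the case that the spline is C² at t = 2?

-2

S_0''(t) = 8 - 6·t, so S_0''(2) = -4. On the right, S_1''(2) = 2c, so c = -2.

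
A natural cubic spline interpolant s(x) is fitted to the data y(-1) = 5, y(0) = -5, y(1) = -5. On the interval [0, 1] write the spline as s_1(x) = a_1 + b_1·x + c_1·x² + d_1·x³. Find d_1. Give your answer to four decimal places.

Put σ_i = s'' at the i-th knot. Here h = (1, 1) and Δ = (-10, 0), so the interior equations h_(i-1)·σ_(i-1) + 2(h_(i-1)+h_i)·σ_i + h_i·σ_(i+1) = 6(Δ_i − Δ_(i-1)) read
  1·σ_0 + 4·σ_1 + 1·σ_2 = 6(Δ_1 - Δ_0) = 60
Natural end conditions: σ_0 = σ_2 = 0.
Forward elimination and back-substitution give σ_0 = 0, σ_1 = 15, σ_2 = 0.
On [0, 1], with s_1(x) = a_1 + b_1·x + c_1·x² + d_1·x³: c_1 = σ_1/2 = 15/2, d_1 = (σ_2 - σ_1)/(6h_1) = -5/2, b_1 = Δ_1 - h_1(2σ_1 + σ_2)/6 = -5.

-2.5000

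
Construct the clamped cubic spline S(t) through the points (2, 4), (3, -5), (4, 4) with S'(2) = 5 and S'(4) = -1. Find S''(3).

60

Let σ_i = S''(x_i). Step sizes h_i = 1, 1; slopes of the chords Δ_i = (y_(i+1) - y_i)/h_i = -9, 9.
  1·σ_0 + 4·σ_1 + 1·σ_2 = 6(Δ_1 - Δ_0) = 108
Clamped end conditions give two more equations: 2h_0·σ_0 + h_0·σ_1 = 6(Δ_0 - S'(2)) = -84 and h_1·σ_1 + 2h_1·σ_2 = 6(S'(4) - Δ_1) = -60.
Solving the tridiagonal system: σ_0 = -72, σ_1 = 60, σ_2 = -60.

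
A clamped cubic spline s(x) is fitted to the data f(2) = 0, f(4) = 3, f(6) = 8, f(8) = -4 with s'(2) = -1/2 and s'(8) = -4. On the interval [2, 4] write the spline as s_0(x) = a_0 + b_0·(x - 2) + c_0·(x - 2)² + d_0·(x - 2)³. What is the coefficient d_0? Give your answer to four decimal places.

0.0667

Put M_i = s'' at the i-th knot. Here h = (2, 2, 2) and Δ = (3/2, 5/2, -6), so the interior equations h_(i-1)·M_(i-1) + 2(h_(i-1)+h_i)·M_i + h_i·M_(i+1) = 6(Δ_i − Δ_(i-1)) read
  2·M_0 + 8·M_1 + 2·M_2 = 6(Δ_1 - Δ_0) = 6
  2·M_1 + 8·M_2 + 2·M_3 = 6(Δ_2 - Δ_1) = -51
Clamped end conditions give two more equations: 2h_0·M_0 + h_0·M_1 = 6(Δ_0 - s'(2)) = 12 and h_2·M_2 + 2h_2·M_3 = 6(s'(8) - Δ_2) = 12.
Forward elimination and back-substitution give M_0 = 26/15, M_1 = 38/15, M_2 = -133/15, M_3 = 223/30.
On [2, 4], with s_0(x) = a_0 + b_0·(x - 2) + c_0·(x - 2)² + d_0·(x - 2)³: c_0 = M_0/2 = 13/15, d_0 = (M_1 - M_0)/(6h_0) = 1/15, b_0 = Δ_0 - h_0(2M_0 + M_1)/6 = -1/2.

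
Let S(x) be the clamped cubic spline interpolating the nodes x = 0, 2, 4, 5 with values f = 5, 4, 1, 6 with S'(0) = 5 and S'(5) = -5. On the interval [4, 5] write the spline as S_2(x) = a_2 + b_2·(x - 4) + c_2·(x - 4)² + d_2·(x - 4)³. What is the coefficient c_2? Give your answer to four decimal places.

Put M_i = S'' at the i-th knot. Here h = (2, 2, 1) and Δ = (-1/2, -3/2, 5), so the interior equations h_(i-1)·M_(i-1) + 2(h_(i-1)+h_i)·M_i + h_i·M_(i+1) = 6(Δ_i − Δ_(i-1)) read
  2·M_0 + 8·M_1 + 2·M_2 = 6(Δ_1 - Δ_0) = -6
  2·M_1 + 6·M_2 + 1·M_3 = 6(Δ_2 - Δ_1) = 39
Clamped end conditions give two more equations: 2h_0·M_0 + h_0·M_1 = 6(Δ_0 - S'(0)) = -33 and h_2·M_2 + 2h_2·M_3 = 6(S'(5) - Δ_2) = -60.
Hence M_0 = -163/23, M_1 = -107/46, M_2 = 308/23, M_3 = -844/23.
On [4, 5], with S_2(x) = a_2 + b_2·(x - 4) + c_2·(x - 4)² + d_2·(x - 4)³: c_2 = M_2/2 = 154/23, d_2 = (M_3 - M_2)/(6h_2) = -192/23, b_2 = Δ_2 - h_2(2M_2 + M_3)/6 = 153/23.

6.6957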